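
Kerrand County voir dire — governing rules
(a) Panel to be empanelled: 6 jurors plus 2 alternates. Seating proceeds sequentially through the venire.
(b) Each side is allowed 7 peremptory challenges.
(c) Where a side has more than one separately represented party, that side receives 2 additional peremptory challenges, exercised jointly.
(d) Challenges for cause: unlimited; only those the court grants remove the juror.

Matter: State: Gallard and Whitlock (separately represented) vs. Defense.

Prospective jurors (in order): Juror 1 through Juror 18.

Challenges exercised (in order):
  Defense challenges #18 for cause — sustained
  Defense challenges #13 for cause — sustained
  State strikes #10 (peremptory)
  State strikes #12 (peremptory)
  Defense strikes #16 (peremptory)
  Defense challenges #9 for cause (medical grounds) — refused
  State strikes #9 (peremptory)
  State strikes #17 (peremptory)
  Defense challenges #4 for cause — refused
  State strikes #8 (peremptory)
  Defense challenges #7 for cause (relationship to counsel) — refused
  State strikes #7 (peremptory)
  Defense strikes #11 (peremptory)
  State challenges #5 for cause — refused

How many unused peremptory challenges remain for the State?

3

State allotment: 7 base + 2 multi-party = 9.
State peremptories used: #10, #12, #9, #17, #8, #7 — 6 (the for-cause on #5 doesn't count).
Remaining: 9 − 6 = 3.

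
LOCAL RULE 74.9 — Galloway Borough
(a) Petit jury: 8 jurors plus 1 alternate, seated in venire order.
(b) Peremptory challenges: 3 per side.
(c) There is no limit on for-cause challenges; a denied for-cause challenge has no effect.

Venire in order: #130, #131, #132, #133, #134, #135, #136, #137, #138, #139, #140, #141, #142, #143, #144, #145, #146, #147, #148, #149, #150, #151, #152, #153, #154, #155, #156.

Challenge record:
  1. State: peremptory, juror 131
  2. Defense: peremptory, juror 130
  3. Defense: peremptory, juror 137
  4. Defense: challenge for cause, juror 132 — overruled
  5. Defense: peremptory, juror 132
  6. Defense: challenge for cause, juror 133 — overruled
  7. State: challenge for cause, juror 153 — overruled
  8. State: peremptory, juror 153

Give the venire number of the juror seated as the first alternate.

Removed: #130, #131, #132, #137, #153. (#133 stays — for-cause denied.)
Seating in order: seats 1–8 → #133, #134, #135, #136, #138, #139, #140, #141; alternates → #142.
So alternate 1 is #142.

142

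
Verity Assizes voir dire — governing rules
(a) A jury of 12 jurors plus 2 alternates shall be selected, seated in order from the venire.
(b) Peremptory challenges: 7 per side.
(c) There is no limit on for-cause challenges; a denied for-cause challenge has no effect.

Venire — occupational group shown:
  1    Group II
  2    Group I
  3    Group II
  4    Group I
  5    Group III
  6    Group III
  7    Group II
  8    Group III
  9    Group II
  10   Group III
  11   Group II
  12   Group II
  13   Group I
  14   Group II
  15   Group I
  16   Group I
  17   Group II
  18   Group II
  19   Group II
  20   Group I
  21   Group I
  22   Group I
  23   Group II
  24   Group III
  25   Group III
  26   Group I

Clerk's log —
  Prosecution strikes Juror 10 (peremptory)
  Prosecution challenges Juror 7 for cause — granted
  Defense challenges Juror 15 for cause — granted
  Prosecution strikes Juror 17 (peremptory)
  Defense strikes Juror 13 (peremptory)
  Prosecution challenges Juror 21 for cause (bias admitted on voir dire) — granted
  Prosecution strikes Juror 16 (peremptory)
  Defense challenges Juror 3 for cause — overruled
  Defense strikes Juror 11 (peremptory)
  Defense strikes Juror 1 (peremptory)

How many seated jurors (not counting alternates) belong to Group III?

3

Removed: #1, #7, #10, #11, #13, #15, #16, #17, #21.
Seated jurors 1–12: #2, #3, #4, #5, #6, #8, #9, #12, #14, #18, #19, #20 (alternates #22, #23 not counted).
Of those, in Group III: #5, #6, #8 → 3.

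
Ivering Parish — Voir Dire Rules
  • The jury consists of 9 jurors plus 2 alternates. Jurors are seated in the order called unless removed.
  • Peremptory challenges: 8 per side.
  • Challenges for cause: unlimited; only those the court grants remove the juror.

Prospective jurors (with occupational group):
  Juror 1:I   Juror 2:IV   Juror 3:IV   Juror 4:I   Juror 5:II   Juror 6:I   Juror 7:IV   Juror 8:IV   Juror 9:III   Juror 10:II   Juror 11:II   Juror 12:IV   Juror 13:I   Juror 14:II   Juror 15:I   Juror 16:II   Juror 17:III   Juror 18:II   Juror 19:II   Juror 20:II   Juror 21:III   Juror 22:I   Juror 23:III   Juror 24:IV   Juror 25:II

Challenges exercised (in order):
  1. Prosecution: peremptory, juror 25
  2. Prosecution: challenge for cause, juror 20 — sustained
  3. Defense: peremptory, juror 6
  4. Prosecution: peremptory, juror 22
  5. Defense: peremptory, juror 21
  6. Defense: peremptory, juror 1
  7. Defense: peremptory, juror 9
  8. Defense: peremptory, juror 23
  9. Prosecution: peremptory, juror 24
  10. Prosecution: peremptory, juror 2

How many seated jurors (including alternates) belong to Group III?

Removed: #1, #2, #6, #9, #20, #21, #22, #23, #24, #25.
Seated (11 incl. alternates): #3, #4, #5, #7, #8, #10, #11, #12, #13, #14, #15.
None of those are in Group III → 0.

0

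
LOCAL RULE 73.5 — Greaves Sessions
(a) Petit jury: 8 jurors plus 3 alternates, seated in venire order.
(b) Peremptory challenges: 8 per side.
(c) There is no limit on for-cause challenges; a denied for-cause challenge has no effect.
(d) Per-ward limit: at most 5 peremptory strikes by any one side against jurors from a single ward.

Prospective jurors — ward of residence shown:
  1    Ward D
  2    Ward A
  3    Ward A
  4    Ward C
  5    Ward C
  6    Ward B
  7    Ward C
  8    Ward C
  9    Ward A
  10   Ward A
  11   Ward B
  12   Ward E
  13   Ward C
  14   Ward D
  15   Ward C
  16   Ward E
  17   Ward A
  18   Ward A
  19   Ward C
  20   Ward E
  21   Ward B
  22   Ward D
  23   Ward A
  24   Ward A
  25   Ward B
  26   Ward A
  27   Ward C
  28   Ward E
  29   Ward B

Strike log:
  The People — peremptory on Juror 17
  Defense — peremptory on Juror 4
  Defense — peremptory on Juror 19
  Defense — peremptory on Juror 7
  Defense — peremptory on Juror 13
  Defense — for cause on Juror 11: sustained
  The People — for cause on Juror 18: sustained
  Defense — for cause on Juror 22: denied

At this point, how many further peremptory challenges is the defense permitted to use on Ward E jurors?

4

Defense peremptories so far: #4, #19, #7, #13 — 4 of 8 used, 4 left overall.
Against Ward E: none yet — per-ward cap 5 leaves 5.
Binding limit: min(4, 5) = 4.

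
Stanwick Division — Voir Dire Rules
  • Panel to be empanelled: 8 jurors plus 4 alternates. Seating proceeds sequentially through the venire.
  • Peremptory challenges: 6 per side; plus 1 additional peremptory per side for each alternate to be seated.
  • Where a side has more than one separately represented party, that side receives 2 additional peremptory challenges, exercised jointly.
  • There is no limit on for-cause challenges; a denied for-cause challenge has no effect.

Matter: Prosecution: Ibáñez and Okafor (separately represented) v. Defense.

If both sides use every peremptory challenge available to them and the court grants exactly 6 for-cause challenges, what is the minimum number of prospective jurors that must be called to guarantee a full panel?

Seats to fill: 8 + 4 alternates = 12.
Peremptories — Prosecution: 6 + 1×4 + 2 = 12; Defense: 6 + 1×4 = 10; total 22.
For-cause removals: 6.
Minimum venire: 12 + 22 + 6 = 40.

40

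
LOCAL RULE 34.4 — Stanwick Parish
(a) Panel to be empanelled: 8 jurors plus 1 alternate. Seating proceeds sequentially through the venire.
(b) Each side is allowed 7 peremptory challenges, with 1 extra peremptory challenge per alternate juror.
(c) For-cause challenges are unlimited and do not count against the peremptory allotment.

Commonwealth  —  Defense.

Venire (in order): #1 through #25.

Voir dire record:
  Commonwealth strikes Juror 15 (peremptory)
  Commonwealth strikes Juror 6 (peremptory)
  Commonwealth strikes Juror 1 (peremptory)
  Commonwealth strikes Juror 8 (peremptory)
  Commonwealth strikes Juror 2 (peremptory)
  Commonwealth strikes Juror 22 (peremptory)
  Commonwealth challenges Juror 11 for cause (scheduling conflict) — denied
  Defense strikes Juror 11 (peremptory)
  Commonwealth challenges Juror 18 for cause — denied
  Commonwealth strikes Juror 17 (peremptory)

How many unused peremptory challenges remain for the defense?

Defense allotment: 7 base + 1 × 1 alternate = 8.
Defense peremptories used: #11 — 1.
Remaining: 8 − 1 = 7.

7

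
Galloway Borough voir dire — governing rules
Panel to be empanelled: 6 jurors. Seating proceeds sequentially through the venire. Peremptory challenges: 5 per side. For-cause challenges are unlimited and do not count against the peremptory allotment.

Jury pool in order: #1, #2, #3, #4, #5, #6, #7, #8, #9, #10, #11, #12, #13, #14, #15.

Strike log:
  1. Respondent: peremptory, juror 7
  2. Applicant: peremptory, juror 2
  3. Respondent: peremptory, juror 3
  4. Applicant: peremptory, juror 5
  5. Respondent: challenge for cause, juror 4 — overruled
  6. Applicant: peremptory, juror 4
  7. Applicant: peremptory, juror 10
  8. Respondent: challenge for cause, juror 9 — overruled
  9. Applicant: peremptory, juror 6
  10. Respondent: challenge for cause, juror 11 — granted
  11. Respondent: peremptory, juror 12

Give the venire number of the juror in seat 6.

15

Removed: #2, #3, #4, #5, #6, #7, #10, #11, #12. (#9 stays — for-cause denied.)
Seating in order: seats 1–6 → #1, #8, #9, #13, #14, #15.
So seat 6 is #15.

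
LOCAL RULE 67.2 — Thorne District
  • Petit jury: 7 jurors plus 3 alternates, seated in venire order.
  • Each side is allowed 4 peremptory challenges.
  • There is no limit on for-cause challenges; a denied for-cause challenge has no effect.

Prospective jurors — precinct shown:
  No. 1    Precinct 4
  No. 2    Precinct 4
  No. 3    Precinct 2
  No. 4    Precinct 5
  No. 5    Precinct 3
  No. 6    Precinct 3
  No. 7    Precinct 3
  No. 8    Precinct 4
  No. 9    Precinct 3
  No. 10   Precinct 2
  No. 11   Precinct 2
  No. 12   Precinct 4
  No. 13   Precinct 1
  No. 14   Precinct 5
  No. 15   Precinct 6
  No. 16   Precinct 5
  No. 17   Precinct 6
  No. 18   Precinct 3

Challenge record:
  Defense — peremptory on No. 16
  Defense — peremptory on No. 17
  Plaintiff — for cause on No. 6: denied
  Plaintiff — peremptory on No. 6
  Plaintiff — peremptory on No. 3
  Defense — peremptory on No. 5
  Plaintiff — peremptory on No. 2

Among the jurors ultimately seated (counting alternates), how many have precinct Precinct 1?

Removed: #2, #3, #5, #6, #16, #17.
Seated (10 incl. alternates): #1, #4, #7, #8, #9, #10, #11, #12, #13, #14.
Of those, in Precinct 1: #13 → 1.

1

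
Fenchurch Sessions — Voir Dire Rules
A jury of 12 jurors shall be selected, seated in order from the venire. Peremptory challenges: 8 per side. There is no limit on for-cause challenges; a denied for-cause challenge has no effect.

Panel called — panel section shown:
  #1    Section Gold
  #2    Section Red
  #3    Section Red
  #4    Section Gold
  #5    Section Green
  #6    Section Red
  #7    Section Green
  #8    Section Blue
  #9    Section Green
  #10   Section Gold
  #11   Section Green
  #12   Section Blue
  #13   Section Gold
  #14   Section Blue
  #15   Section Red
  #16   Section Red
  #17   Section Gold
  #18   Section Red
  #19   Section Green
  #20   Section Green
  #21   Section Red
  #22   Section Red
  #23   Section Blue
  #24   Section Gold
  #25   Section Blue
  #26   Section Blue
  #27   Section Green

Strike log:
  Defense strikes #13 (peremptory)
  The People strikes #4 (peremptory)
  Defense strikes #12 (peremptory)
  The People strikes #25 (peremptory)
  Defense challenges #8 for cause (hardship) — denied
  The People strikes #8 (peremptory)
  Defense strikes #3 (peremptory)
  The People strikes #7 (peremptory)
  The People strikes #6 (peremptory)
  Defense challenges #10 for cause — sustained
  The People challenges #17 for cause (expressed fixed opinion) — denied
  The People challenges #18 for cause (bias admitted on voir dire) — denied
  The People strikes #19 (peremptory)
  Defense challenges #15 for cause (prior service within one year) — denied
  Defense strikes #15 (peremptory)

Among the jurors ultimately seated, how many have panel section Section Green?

4

Removed: #3, #4, #6, #7, #8, #10, #12, #13, #15, #19, #25.
Seated jurors 1–12: #1, #2, #5, #9, #11, #14, #16, #17, #18, #20, #21, #22.
Of those, in Section Green: #5, #9, #11, #20 → 4.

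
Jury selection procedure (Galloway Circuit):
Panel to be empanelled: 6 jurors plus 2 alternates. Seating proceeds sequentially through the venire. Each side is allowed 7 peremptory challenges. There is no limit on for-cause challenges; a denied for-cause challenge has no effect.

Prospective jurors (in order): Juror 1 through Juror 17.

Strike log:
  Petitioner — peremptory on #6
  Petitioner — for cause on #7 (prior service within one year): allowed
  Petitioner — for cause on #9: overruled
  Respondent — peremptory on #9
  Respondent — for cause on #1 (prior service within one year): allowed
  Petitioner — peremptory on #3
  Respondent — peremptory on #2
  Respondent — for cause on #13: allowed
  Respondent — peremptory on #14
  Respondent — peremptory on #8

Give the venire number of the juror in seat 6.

Removed: #1, #2, #3, #6, #7, #8, #9, #13, #14.
Seating in order: seats 1–6 → #4, #5, #10, #11, #12, #15; alternates → #16, #17.
So seat 6 is #15.

15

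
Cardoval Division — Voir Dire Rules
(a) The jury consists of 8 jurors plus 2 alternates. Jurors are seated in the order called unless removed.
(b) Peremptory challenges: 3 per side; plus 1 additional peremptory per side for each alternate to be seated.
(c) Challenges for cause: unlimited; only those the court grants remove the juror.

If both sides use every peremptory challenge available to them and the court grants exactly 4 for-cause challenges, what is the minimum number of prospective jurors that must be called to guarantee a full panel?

24

Seats to fill: 8 + 2 alternates = 10.
Peremptories: 3 + 1×2 = 5 per side × 2 sides = 10.
For-cause removals: 4.
Minimum venire: 10 + 10 + 4 = 24.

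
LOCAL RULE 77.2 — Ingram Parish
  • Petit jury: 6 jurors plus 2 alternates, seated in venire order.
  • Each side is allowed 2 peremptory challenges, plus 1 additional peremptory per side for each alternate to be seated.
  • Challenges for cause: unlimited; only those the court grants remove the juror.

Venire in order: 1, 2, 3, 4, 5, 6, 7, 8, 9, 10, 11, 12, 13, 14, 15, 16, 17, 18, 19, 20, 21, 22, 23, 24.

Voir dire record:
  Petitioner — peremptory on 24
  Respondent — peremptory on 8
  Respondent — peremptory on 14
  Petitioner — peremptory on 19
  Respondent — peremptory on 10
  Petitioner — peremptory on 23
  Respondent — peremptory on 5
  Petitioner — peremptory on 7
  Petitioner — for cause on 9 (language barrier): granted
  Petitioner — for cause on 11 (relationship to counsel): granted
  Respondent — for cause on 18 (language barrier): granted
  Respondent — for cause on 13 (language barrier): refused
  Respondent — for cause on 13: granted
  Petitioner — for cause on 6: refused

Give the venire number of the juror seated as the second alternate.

Removed: #5, #7, #8, #9, #10, #11, #13, #14, #18, #19, #23, #24. (#6 stays — for-cause denied.)
Seating in order: seats 1–6 → #1, #2, #3, #4, #6, #12; alternates → #15, #16.
So alternate 2 is #16.

16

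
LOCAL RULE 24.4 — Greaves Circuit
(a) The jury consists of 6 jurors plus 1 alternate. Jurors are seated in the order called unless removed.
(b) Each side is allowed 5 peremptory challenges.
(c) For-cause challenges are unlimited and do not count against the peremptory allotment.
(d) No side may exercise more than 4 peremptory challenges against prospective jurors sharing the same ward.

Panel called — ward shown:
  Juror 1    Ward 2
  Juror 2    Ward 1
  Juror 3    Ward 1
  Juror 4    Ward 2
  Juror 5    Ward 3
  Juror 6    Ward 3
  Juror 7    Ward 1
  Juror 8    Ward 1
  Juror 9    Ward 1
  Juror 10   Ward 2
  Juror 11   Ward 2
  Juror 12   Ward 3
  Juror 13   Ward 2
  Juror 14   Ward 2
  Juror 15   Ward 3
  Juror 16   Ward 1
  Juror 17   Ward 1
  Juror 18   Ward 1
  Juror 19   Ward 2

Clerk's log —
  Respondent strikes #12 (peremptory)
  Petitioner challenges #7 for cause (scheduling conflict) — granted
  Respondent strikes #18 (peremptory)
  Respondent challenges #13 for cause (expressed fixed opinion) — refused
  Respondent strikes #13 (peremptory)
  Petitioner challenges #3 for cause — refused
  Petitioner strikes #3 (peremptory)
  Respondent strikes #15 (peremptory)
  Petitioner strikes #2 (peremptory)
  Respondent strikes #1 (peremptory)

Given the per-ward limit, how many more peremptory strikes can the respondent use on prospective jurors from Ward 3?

Respondent peremptories so far: #12, #18, #13, #15, #1 — 5 of 5 used, 0 left overall.
Against Ward 3: #12, #15 — 2 used; per-ward cap 4 leaves 2.
Binding limit: min(0, 2) = 0.

0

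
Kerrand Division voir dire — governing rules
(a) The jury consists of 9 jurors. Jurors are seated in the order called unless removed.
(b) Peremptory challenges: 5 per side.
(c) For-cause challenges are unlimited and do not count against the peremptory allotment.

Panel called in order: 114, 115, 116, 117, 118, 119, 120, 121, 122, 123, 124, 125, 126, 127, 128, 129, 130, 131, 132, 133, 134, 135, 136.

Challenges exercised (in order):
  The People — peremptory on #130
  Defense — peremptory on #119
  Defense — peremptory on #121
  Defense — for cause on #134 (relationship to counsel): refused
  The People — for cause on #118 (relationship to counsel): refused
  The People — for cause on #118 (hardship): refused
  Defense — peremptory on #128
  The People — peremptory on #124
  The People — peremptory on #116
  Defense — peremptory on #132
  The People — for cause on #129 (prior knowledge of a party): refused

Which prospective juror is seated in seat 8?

125

Removed: #116, #119, #121, #124, #128, #130, #132. (#118, #129, #134 stay — for-cause denied.)
Seating in order: seats 1–9 → #114, #115, #117, #118, #120, #122, #123, #125, #126.
So seat 8 is #125.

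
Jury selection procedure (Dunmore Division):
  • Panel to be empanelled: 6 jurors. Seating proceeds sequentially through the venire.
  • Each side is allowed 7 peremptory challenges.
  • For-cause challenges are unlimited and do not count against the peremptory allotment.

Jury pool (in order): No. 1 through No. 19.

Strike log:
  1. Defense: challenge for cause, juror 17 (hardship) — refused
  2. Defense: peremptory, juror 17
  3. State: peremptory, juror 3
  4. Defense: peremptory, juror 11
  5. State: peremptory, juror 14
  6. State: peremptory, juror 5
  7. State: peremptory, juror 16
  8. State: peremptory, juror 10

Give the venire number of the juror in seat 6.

8

Removed: #3, #5, #10, #11, #14, #16, #17.
Seating in order: seats 1–6 → #1, #2, #4, #6, #7, #8.
So seat 6 is #8.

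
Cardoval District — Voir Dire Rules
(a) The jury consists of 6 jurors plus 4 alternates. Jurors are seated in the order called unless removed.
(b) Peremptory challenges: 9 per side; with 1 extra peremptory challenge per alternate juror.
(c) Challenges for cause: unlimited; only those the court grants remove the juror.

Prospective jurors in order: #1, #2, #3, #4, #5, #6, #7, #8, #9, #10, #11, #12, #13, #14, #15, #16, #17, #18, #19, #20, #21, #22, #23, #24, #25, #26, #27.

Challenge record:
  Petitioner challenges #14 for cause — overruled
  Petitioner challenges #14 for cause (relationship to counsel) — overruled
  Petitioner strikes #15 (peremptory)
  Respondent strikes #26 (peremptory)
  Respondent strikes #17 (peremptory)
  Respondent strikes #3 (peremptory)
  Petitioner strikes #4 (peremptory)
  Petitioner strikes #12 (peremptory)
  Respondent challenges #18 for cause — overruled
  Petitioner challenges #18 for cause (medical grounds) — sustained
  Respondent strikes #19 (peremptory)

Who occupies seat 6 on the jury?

8

Removed: #3, #4, #12, #15, #17, #18, #19, #26. (#14 stays — for-cause denied.)
Filling seats in venire order through position 6: #1, #2, #5, #6, #7, #8.
So seat 6 is #8.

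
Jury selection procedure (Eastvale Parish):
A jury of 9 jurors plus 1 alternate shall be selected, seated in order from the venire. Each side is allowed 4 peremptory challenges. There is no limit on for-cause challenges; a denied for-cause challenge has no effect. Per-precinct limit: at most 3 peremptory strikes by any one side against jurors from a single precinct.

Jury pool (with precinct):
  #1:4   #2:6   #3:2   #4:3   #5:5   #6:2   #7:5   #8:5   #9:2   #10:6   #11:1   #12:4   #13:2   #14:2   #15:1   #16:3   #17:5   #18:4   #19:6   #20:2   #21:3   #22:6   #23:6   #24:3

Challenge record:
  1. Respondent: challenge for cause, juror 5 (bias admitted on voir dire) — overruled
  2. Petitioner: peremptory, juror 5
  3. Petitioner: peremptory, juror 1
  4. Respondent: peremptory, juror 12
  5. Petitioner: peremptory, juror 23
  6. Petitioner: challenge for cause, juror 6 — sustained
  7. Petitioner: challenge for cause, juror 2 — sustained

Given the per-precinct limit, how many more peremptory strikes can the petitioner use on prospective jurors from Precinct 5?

Petitioner peremptories so far: #5, #1, #23 — 3 of 4 used, 1 left overall.
Against Precinct 5: #5 — 1 used; per-precinct cap 3 leaves 2.
Binding limit: min(1, 2) = 1.

1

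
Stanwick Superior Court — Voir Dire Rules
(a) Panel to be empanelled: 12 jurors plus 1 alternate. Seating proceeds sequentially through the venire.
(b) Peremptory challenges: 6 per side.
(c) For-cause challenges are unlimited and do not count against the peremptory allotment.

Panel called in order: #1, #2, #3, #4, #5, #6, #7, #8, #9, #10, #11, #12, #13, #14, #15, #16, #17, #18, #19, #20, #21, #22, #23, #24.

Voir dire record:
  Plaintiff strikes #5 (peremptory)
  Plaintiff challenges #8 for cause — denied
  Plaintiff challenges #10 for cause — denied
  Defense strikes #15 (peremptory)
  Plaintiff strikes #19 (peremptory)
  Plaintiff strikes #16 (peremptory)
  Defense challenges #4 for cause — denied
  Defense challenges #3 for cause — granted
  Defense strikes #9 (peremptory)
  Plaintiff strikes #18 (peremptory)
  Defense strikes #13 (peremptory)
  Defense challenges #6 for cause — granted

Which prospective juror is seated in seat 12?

Removed: #3, #5, #6, #9, #13, #15, #16, #18, #19. (#4, #8, #10 stay — for-cause denied.)
Seating in order: seats 1–12 → #1, #2, #4, #7, #8, #10, #11, #12, #14, #17, #20, #21; alternates → #22.
So seat 12 is #21.

21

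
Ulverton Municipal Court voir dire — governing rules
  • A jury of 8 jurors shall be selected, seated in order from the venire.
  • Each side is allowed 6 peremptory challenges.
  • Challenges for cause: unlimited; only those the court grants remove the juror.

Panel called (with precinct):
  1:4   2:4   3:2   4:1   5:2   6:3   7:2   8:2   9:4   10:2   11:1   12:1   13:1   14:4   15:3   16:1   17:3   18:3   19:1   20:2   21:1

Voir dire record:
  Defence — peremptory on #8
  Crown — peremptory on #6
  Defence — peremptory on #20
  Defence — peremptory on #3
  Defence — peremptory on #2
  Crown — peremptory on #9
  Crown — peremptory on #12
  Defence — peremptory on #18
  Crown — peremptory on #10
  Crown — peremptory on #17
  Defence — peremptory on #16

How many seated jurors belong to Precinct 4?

Removed: #2, #3, #6, #8, #9, #10, #12, #16, #17, #18, #20.
Seated jurors 1–8: #1, #4, #5, #7, #11, #13, #14, #15.
Of those, in Precinct 4: #1, #14 → 2.

2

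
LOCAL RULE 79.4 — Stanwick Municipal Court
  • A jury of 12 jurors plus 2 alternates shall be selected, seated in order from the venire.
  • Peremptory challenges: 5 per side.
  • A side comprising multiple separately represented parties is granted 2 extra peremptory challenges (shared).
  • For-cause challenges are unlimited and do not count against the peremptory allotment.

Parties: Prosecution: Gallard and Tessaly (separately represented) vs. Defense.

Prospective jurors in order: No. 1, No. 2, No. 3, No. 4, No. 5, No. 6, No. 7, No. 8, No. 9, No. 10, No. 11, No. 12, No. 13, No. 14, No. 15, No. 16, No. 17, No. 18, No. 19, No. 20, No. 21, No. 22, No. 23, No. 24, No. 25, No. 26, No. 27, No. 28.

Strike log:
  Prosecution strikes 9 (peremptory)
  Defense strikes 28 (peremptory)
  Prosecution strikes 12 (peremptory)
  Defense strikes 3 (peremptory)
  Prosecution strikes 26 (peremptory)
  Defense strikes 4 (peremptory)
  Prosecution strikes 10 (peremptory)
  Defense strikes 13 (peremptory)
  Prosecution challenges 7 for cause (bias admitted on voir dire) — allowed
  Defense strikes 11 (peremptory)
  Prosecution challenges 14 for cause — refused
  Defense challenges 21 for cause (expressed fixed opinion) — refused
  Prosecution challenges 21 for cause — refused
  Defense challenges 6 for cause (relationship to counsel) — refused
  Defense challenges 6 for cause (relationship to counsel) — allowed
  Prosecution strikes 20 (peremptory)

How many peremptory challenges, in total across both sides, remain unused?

Prosecution allotment: 5 base + 2 multi-party = 7. Defense allotment: 5.
Prosecution peremptories used: #9, #12, #26, #10, #20 — 5 (for-cause on #7, #14, #21 don't count).
Defense peremptories used: #28, #3, #4, #13, #11 — 5 (for-cause on #21, #6, #6 don't count).
Remaining: (7 − 5) + (5 − 5) = 2.

2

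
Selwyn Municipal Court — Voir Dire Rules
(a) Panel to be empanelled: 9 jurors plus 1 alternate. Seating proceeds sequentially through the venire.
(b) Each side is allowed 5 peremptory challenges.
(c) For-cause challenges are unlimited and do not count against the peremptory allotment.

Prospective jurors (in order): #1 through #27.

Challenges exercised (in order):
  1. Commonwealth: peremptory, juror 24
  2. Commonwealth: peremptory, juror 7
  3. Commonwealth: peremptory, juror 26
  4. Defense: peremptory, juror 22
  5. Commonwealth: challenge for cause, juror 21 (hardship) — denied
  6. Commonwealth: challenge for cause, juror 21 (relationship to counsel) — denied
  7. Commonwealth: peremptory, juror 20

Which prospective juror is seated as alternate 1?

Removed: #7, #20, #22, #24, #26. (#21 stays — for-cause denied.)
Filling seats in venire order through position 10: #1, #2, #3, #4, #5, #6, #8, #9, #10, #11.
So alternate 1 is #11.

11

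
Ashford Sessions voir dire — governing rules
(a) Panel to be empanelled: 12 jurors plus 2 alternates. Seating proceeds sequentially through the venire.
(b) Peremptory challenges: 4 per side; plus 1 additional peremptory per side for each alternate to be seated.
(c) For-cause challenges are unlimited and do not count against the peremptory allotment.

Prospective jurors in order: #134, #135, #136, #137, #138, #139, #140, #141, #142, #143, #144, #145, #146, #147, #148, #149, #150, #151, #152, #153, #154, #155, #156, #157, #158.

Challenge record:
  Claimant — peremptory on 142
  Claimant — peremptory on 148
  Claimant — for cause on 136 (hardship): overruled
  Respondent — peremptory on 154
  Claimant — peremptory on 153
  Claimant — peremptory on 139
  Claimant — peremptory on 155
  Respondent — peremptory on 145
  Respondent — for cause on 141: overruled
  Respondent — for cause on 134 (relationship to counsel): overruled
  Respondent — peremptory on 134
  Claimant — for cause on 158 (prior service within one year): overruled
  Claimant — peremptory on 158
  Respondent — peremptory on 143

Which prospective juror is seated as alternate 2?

156

Removed: #134, #139, #142, #143, #145, #148, #153, #154, #155, #158. (#136, #141 stay — for-cause denied.)
Seating in order: seats 1–12 → #135, #136, #137, #138, #140, #141, #144, #146, #147, #149, #150, #151; alternates → #152, #156.
So alternate 2 is #156.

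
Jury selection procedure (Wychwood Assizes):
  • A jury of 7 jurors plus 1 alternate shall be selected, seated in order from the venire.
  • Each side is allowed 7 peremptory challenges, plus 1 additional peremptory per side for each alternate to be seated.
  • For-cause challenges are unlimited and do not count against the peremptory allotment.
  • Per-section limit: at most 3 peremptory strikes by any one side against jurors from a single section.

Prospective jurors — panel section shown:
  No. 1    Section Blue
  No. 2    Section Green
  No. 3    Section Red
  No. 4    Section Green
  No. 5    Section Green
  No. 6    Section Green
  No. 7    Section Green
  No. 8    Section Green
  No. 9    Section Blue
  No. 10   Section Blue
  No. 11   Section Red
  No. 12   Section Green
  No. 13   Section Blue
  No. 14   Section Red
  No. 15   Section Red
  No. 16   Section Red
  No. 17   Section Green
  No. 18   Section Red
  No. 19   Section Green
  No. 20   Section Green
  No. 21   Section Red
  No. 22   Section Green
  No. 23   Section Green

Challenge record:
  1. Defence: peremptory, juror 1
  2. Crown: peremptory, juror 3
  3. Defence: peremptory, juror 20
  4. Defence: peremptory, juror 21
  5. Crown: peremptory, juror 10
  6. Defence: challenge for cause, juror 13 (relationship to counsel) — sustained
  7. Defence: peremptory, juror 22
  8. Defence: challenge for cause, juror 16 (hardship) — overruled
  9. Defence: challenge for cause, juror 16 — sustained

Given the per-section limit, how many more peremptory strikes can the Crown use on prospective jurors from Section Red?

2

Crown peremptories so far: #3, #10 — 2 of 8 used, 6 left overall.
Against Section Red: #3 — 1 used; per-section cap 3 leaves 2.
Binding limit: min(6, 2) = 2.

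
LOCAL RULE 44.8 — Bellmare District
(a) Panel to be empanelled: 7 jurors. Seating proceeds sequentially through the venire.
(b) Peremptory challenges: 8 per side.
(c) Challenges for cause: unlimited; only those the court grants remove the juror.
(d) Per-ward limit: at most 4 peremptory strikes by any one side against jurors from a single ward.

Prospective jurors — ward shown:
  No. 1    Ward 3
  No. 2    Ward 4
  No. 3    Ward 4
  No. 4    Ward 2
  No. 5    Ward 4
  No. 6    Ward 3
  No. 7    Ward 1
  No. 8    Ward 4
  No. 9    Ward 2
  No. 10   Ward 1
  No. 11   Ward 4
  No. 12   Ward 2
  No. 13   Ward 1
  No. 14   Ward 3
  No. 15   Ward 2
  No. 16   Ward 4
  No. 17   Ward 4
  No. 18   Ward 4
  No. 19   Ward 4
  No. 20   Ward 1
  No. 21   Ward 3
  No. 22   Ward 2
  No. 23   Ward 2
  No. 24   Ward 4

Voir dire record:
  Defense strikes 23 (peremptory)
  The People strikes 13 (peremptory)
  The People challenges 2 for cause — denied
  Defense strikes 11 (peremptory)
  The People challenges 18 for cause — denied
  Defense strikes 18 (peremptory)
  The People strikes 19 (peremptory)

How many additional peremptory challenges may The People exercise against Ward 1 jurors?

The People peremptories so far: #13, #19 — 2 of 8 used, 6 left overall.
Against Ward 1: #13 — 1 used; per-ward cap 4 leaves 3.
Binding limit: min(6, 3) = 3.

3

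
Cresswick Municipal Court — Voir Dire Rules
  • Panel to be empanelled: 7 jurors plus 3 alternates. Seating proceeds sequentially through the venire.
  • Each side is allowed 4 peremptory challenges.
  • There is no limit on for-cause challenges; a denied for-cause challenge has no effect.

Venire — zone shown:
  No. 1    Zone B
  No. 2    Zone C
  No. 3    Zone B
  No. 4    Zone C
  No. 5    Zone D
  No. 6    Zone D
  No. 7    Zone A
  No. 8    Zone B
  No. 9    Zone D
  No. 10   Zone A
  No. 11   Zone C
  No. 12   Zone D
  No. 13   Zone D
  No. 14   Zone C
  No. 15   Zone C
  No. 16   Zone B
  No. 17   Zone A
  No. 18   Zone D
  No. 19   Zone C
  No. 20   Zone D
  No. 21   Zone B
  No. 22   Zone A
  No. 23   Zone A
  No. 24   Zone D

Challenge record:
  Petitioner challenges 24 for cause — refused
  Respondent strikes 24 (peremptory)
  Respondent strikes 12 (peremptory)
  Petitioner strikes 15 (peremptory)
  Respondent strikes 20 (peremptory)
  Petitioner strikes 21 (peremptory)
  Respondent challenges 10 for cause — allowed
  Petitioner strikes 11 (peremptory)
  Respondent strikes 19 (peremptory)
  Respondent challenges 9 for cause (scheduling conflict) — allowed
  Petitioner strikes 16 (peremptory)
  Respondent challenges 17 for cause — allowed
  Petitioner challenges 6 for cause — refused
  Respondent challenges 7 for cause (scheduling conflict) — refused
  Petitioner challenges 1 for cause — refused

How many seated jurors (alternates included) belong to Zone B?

Removed: #9, #10, #11, #12, #15, #16, #17, #19, #20, #21, #24.
Seated (10 incl. alternates): #1, #2, #3, #4, #5, #6, #7, #8, #13, #14.
Of those, in Zone B: #1, #3, #8 → 3.

3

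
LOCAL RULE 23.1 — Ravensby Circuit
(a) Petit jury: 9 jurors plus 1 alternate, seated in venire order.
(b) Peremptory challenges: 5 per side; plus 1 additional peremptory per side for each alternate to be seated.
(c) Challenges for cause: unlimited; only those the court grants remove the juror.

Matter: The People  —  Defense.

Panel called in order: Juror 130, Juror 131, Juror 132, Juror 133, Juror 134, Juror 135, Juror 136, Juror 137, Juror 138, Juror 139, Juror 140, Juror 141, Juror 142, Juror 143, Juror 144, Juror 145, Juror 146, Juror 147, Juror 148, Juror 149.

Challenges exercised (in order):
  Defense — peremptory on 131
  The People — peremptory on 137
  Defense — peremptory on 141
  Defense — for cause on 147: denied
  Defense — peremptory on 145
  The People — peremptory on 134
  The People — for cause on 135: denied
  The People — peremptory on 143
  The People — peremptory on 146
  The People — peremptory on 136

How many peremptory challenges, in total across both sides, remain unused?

The People allotment: 5 base + 1 × 1 alternate = 6. Defense allotment: 5 base + 1 × 1 alternate = 6.
The People peremptories used: #137, #134, #143, #146, #136 — 5 (the for-cause on #135 doesn't count).
Defense peremptories used: #131, #141, #145 — 3 (the for-cause on #147 doesn't count).
Remaining: (6 − 5) + (6 − 3) = 4.

4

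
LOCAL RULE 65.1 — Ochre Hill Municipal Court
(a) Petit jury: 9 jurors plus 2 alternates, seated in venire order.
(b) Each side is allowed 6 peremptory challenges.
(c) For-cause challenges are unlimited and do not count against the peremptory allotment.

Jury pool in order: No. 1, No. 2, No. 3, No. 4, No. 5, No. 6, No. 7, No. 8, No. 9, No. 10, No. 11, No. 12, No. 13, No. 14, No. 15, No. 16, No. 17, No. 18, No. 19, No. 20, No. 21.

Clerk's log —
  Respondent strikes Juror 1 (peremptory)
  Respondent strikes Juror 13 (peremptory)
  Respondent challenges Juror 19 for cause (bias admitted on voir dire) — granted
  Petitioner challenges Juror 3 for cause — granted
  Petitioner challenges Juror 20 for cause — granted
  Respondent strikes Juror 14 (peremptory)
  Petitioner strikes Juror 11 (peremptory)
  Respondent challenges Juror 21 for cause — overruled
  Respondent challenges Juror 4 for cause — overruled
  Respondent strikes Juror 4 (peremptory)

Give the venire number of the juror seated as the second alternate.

Removed: #1, #3, #4, #11, #13, #14, #19, #20. (#21 stays — for-cause denied.)
Filling seats in venire order through position 11: #2, #5, #6, #7, #8, #9, #10, #12, #15, #16, #17.
So alternate 2 is #17.

17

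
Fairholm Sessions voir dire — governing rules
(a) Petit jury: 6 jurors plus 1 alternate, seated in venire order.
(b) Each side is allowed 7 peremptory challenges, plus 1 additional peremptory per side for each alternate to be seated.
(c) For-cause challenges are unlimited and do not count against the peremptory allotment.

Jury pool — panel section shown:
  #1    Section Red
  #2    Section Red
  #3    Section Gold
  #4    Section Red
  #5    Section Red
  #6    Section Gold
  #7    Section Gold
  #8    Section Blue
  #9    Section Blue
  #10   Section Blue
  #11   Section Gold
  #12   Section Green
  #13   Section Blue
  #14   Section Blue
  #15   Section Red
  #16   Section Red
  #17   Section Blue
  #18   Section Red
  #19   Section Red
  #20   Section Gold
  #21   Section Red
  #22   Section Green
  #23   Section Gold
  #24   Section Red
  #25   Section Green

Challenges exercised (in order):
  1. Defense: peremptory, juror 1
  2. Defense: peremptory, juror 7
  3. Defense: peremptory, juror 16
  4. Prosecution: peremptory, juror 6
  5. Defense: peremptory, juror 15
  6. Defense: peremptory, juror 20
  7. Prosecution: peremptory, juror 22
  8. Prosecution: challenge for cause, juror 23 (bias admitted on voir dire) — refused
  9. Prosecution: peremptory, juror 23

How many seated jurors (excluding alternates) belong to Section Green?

0

Removed: #1, #6, #7, #15, #16, #20, #22, #23.
Seated jurors 1–6: #2, #3, #4, #5, #8, #9 (alternates #10 not counted).
None of those are in Section Green → 0.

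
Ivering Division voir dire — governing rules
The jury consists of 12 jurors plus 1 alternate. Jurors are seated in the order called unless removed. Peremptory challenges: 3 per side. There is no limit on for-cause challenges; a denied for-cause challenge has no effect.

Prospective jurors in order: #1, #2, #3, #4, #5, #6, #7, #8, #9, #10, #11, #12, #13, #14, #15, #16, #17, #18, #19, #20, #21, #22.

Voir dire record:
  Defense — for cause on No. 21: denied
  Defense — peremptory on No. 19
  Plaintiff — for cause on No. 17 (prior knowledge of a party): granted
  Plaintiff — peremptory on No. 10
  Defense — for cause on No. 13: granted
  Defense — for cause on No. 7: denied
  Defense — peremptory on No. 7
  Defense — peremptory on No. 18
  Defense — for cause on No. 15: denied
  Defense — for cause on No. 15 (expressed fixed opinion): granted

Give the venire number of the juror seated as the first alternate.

Removed: #7, #10, #13, #15, #17, #18, #19. (#21 stays — for-cause denied.)
Seating in order: seats 1–12 → #1, #2, #3, #4, #5, #6, #8, #9, #11, #12, #14, #16; alternates → #20.
So alternate 1 is #20.

20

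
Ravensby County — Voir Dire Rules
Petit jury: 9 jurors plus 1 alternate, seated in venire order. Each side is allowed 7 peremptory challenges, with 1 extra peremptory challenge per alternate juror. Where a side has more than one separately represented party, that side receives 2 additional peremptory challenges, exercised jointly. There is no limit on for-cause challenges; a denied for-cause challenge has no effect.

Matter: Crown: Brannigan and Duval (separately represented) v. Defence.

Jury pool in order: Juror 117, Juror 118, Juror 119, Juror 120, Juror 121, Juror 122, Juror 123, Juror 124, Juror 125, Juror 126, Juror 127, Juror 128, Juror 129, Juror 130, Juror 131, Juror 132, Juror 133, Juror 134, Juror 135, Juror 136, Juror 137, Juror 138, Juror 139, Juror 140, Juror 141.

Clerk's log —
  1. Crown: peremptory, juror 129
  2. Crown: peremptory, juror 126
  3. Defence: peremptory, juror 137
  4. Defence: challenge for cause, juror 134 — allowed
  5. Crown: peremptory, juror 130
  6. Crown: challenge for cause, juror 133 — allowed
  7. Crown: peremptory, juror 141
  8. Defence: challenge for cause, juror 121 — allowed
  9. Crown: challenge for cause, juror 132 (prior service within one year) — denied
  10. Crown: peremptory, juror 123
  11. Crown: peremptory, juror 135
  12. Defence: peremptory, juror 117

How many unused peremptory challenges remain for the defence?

6

Defence allotment: 7 base + 1 × 1 alternate = 8.
Defence peremptories used: #137, #117 — 2 (for-cause on #134, #121 don't count).
Remaining: 8 − 2 = 6.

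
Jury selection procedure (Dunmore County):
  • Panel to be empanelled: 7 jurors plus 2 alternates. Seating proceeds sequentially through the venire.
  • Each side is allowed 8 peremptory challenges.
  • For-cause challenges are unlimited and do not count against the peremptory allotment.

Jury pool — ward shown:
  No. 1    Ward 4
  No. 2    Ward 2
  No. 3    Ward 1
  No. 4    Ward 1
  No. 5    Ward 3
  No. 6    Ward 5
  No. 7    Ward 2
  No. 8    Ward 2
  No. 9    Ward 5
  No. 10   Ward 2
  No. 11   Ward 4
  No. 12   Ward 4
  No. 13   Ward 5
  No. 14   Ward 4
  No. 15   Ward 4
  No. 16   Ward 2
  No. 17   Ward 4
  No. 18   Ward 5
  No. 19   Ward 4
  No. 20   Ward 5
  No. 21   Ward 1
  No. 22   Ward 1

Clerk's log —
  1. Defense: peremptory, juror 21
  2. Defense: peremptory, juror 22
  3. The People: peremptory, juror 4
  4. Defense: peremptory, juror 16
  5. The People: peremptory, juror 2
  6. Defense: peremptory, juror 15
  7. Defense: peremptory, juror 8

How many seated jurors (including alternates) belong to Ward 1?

1

Removed: #2, #4, #8, #15, #16, #21, #22.
Seated (9 incl. alternates): #1, #3, #5, #6, #7, #9, #10, #11, #12.
Of those, in Ward 1: #3 → 1.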